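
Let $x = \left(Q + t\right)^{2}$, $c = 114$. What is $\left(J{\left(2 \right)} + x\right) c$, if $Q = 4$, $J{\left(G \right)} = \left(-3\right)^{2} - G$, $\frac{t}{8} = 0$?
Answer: $2622$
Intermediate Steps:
$t = 0$ ($t = 8 \cdot 0 = 0$)
$J{\left(G \right)} = 9 - G$
$x = 16$ ($x = \left(4 + 0\right)^{2} = 4^{2} = 16$)
$\left(J{\left(2 \right)} + x\right) c = \left(\left(9 - 2\right) + 16\right) 114 = \left(7 + 16\right) 114 = 23 \cdot 114 = 2622$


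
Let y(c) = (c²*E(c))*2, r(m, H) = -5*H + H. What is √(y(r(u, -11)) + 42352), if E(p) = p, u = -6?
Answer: 4*√13295 ≈ 461.22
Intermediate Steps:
r(m, H) = -4*H
y(c) = 2*c³ (y(c) = (c²*c)*2 = c³*2 = 2*c³)
√(y(r(u, -11)) + 42352) = √(2*(-4*(-11))³ + 42352) = √(2*44³ + 42352) = √(2*85184 + 42352) = √(170368 + 42352) = √212720 = 4*√13295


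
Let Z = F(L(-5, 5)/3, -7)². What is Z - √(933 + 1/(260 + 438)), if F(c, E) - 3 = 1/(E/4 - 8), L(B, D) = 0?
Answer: 12769/1521 - √454562030/698 ≈ -22.150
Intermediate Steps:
F(c, E) = 3 + 1/(-8 + E/4) (F(c, E) = 3 + 1/(E/4 - 8) = 3 + 1/(-8 + E/4))
Z = 12769/1521 (Z = ((-92 + 3*(-7))/(-32 - 7))² = ((-92 - 21)/(-39))² = (-1/39*(-113))² = (113/39)² = 12769/1521 ≈ 8.3951)
Z - √(933 + 1/(260 + 438)) = 12769/1521 - √(933 + 1/(260 + 438)) = 12769/1521 - √(933 + 1/698) = 12769/1521 - √(651235/698) = 12769/1521 - √454562030/698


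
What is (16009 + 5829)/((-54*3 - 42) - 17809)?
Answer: -21838/18013 ≈ -1.2123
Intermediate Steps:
(16009 + 5829)/((-54*3 - 42) - 17809) = 21838/((-162 - 42) - 17809) = 21838/(-204 - 17809) = 21838/(-18013) = 21838*(-1/18013) = -21838/18013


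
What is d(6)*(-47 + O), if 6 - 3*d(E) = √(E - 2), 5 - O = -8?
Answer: -136/3 ≈ -45.333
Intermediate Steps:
O = 13 (O = 5 - 1*(-8) = 5 + 8 = 13)
d(E) = 2 - √(-2 + E)/3 (d(E) = 2 - √(E - 2)/3 = 2 - √(-2 + E)/3)
d(6)*(-47 + O) = (2 - √(-2 + 6)/3)*(-47 + 13) = (2 - √4/3)*(-34) = (2 - ⅓*2)*(-34) = (2 - ⅔)*(-34) = (4/3)*(-34) = -136/3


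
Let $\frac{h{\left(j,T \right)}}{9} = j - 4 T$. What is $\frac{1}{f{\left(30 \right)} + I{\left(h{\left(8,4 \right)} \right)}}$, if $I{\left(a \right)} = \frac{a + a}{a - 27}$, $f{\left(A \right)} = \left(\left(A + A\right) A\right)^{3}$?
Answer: $\frac{11}{64152000016} \approx 1.7147 \cdot 10^{-10}$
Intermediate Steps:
$f{\left(A \right)} = 8 A^{6}$ ($f{\left(A \right)} = \left(2 A A\right)^{3} = \left(2 A^{2}\right)^{3} = 8 A^{6}$)
$h{\left(j,T \right)} = - 36 T + 9 j$ ($h{\left(j,T \right)} = 9 \left(j - 4 T\right) = - 36 T + 9 j$)
$I{\left(a \right)} = \frac{2 a}{-27 + a}$
$\frac{1}{f{\left(30 \right)} + I{\left(h{\left(8,4 \right)} \right)}} = \frac{1}{8 \cdot 30^{6} + \frac{2 \left(\left(-36\right) 4 + 9 \cdot 8\right)}{-27 + \left(\left(-36\right) 4 + 9 \cdot 8\right)}} = \frac{1}{8 \cdot 729000000 + \frac{2 \left(-144 + 72\right)}{-27 + \left(-144 + 72\right)}} = \frac{1}{5832000000 + 2 \left(-72\right) \frac{1}{-27 - 72}} = \frac{1}{5832000000 + 2 \left(-72\right) \frac{1}{-99}} = \frac{1}{5832000000 + 2 \left(-72\right) \left(- \frac{1}{99}\right)} = \frac{1}{5832000000 + \frac{16}{11}} = \frac{1}{\frac{64152000016}{11}} = \frac{11}{64152000016}$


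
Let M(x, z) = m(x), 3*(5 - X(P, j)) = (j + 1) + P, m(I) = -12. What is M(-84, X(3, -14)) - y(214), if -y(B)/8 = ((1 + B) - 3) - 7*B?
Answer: -10300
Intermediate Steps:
X(P, j) = 14/3 - P/3 - j/3 (X(P, j) = 5 - ((j + 1) + P)/3 = 5 - ((1 + j) + P)/3 = 5 - (1 + P + j)/3 = 5 + (-⅓ - P/3 - j/3) = 14/3 - P/3 - j/3)
y(B) = 16 + 48*B (y(B) = -8*(((1 + B) - 3) - 7*B) = -8*((-2 + B) - 7*B) = -8*(-2 - 6*B) = 16 + 48*B)
M(x, z) = -12
M(-84, X(3, -14)) - y(214) = -12 - (16 + 48*214) = -12 - (16 + 10272) = -12 - 1*10288 = -12 - 10288 = -10300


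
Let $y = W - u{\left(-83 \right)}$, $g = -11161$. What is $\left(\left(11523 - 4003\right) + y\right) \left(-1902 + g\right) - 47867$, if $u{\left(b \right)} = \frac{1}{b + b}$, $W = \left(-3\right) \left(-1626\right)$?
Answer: $- \frac{26892501269}{166} \approx -1.62 \cdot 10^{8}$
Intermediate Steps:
$W = 4878$
$u{\left(b \right)} = \frac{1}{2 b}$
$y = \frac{809749}{166}$ ($y = 4878 - \frac{1}{2 \left(-83\right)} = 4878 - \frac{1}{2} \left(- \frac{1}{83}\right) = 4878 - - \frac{1}{166} = 4878 + \frac{1}{166} = \frac{809749}{166} \approx 4878.0$)
$\left(\left(11523 - 4003\right) + y\right) \left(-1902 + g\right) - 47867 = \left(\left(11523 - 4003\right) + \frac{809749}{166}\right) \left(-1902 - 11161\right) - 47867 = \left(\left(11523 - 4003\right) + \frac{809749}{166}\right) \left(-13063\right) - 47867 = \left(7520 + \frac{809749}{166}\right) \left(-13063\right) - 47867 = \frac{2058069}{166} \left(-13063\right) - 47867 = - \frac{26884555347}{166} - 47867 = - \frac{26892501269}{166}$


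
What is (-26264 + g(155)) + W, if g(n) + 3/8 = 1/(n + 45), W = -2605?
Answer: -2886937/100 ≈ -28869.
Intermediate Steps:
g(n) = -3/8 + 1/(45 + n) (g(n) = -3/8 + 1/(n + 45) = -3/8 + 1/(45 + n))
(-26264 + g(155)) + W = (-26264 + (-127 - 3*155)/(8*(45 + 155))) - 2605 = (-26264 + (⅛)*(-127 - 465)/200) - 2605 = (-26264 + (⅛)*(1/200)*(-592)) - 2605 = (-26264 - 37/100) - 2605 = -2626437/100 - 2605 = -2886937/100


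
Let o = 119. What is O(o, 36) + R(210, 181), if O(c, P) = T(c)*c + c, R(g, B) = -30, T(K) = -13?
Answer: -1458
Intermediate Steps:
O(c, P) = -12*c (O(c, P) = -13*c + c = -12*c)
O(o, 36) + R(210, 181) = -12*119 - 30 = -1428 - 30 = -1458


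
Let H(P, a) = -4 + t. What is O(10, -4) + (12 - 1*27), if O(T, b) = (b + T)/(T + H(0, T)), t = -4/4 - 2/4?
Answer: -41/3 ≈ -13.667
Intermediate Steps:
t = -3/2 (t = -4*¼ - 2*¼ = -1 - ½ = -3/2 ≈ -1.5000)
H(P, a) = -11/2 (H(P, a) = -4 - 3/2 = -11/2)
O(T, b) = (T + b)/(-11/2 + T) (O(T, b) = (b + T)/(T - 11/2) = (T + b)/(-11/2 + T))
O(10, -4) + (12 - 1*27) = 2*(10 - 4)/(-11 + 2*10) + (12 - 1*27) = 2*6/(-11 + 20) + (12 - 27) = 2*6/9 - 15 = 2*(⅑)*6 - 15 = 4/3 - 15 = -41/3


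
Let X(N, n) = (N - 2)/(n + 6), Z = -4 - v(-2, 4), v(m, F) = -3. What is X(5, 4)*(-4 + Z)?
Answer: -3/2 ≈ -1.5000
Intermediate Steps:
Z = -1 (Z = -4 - 1*(-3) = -4 + 3 = -1)
X(N, n) = (-2 + N)/(6 + n)
X(5, 4)*(-4 + Z) = ((-2 + 5)/(6 + 4))*(-4 - 1) = (3/10)*(-5) = -3/2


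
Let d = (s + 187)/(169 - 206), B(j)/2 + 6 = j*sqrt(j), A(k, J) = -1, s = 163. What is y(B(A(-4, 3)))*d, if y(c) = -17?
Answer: 5950/37 ≈ 160.81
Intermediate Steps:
B(j) = -12 + 2*j**(3/2) (B(j) = -12 + 2*(j*sqrt(j)) = -12 + 2*j**(3/2))
d = -350/37 (d = (163 + 187)/(169 - 206) = 350/(-37) = 350*(-1/37) = -350/37 ≈ -9.4595)
y(B(A(-4, 3)))*d = -17*(-350/37) = 5950/37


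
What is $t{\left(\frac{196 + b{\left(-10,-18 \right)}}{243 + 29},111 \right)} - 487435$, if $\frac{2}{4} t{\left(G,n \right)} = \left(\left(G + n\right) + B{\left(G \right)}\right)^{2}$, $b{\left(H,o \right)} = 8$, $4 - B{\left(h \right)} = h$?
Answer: $-460985$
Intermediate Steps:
$B{\left(h \right)} = 4 - h$
$t{\left(G,n \right)} = 2 \left(4 + n\right)^{2}$ ($t{\left(G,n \right)} = 2 \left(\left(G + n\right) - \left(-4 + G\right)\right)^{2} = 2 \left(4 + n\right)^{2}$)
$t{\left(\frac{196 + b{\left(-10,-18 \right)}}{243 + 29},111 \right)} - 487435 = 2 \left(4 + 111\right)^{2} - 487435 = 2 \cdot 115^{2} - 487435 = 2 \cdot 13225 - 487435 = 26450 - 487435 = -460985$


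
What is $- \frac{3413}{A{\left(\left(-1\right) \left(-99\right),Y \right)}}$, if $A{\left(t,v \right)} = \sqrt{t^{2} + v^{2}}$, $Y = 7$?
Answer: $- \frac{3413 \sqrt{394}}{1970} \approx -34.389$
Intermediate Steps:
$- \frac{3413}{A{\left(\left(-1\right) \left(-99\right),Y \right)}} = - \frac{3413}{\sqrt{\left(\left(-1\right) \left(-99\right)\right)^{2} + 7^{2}}} = - \frac{3413}{\sqrt{99^{2} + 49}} = - \frac{3413}{\sqrt{9801 + 49}} = - \frac{3413}{\sqrt{9850}} = - \frac{3413}{5 \sqrt{394}} = - 3413 \frac{\sqrt{394}}{1970} = - \frac{3413 \sqrt{394}}{1970}$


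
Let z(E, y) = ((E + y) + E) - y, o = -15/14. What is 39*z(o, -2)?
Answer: -585/7 ≈ -83.571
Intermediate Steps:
o = -15/14 (o = -15*1/14 = -15/14 ≈ -1.0714)
z(E, y) = 2*E (z(E, y) = (y + 2*E) - y = 2*E)
39*z(o, -2) = 39*(2*(-15/14)) = 39*(-15/7) = -585/7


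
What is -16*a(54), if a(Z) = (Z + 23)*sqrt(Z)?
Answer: -3696*sqrt(6) ≈ -9053.3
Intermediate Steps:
a(Z) = sqrt(Z)*(23 + Z) (a(Z) = (23 + Z)*sqrt(Z) = sqrt(Z)*(23 + Z))
-16*a(54) = -16*sqrt(54)*(23 + 54) = -16*3*sqrt(6)*77 = -3696*sqrt(6)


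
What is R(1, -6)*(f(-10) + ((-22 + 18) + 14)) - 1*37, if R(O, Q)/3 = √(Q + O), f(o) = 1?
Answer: -37 + 33*I*√5 ≈ -37.0 + 73.79*I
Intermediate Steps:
R(O, Q) = 3*√(O + Q) (R(O, Q) = 3*√(Q + O) = 3*√(O + Q))
R(1, -6)*(f(-10) + ((-22 + 18) + 14)) - 1*37 = (3*√(1 - 6))*(1 + ((-22 + 18) + 14)) - 1*37 = (3*√(-5))*(1 + (-4 + 14)) - 37 = (3*(I*√5))*(1 + 10) - 37 = (3*I*√5)*11 - 37 = 33*I*√5 - 37 = -37 + 33*I*√5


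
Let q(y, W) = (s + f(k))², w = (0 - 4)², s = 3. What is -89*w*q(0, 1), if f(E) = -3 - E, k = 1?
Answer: -1424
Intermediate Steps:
w = 16 (w = (-4)² = 16)
q(y, W) = 1 (q(y, W) = (3 + (-3 - 1*1))² = (3 + (-3 - 1))² = (3 - 4)² = (-1)² = 1)
-89*w*q(0, 1) = -1424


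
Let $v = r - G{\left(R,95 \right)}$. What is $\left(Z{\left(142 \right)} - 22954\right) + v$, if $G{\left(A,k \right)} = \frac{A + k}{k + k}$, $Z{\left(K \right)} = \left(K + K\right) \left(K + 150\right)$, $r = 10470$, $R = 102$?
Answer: $\frac{13384163}{190} \approx 70443.0$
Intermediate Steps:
$Z{\left(K \right)} = 2 K \left(150 + K\right)$
$G{\left(A,k \right)} = \frac{A + k}{2 k}$
$v = \frac{1989103}{190}$ ($v = 10470 - \frac{102 + 95}{2 \cdot 95} = 10470 - \frac{1}{2} \cdot \frac{1}{95} \cdot 197 = 10470 - \frac{197}{190} = \frac{1989103}{190} \approx 10469.0$)
$\left(Z{\left(142 \right)} - 22954\right) + v = \left(2 \cdot 142 \left(150 + 142\right) - 22954\right) + \frac{1989103}{190} = \left(2 \cdot 142 \cdot 292 - 22954\right) + \frac{1989103}{190} = \left(82928 - 22954\right) + \frac{1989103}{190} = 59974 + \frac{1989103}{190} = \frac{13384163}{190}$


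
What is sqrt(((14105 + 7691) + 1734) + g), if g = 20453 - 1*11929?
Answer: sqrt(32054) ≈ 179.04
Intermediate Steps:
g = 8524 (g = 20453 - 11929 = 8524)
sqrt(((14105 + 7691) + 1734) + g) = sqrt(((14105 + 7691) + 1734) + 8524) = sqrt((21796 + 1734) + 8524) = sqrt(23530 + 8524) = sqrt(32054)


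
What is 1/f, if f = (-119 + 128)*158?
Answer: 1/1422 ≈ 0.00070324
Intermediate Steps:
f = 1422 (f = 9*158 = 1422)
1/f = 1/1422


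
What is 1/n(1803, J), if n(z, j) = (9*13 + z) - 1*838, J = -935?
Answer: 1/1082 ≈ 0.00092421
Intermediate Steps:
n(z, j) = -721 + z (n(z, j) = (117 + z) - 838 = -721 + z)
1/n(1803, J) = 1/(-721 + 1803) = 1/1082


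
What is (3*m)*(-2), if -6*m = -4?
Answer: -4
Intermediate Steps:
m = ⅔ (m = -⅙*(-4) = ⅔ ≈ 0.66667)
(3*m)*(-2) = (3*(⅔))*(-2) = 2*(-2) = -4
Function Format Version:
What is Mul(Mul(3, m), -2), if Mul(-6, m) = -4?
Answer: -4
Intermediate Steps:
m = Rational(2, 3) (m = Mul(Rational(-1, 6), -4) = Rational(2, 3) ≈ 0.66667)
Mul(Mul(3, m), -2) = Mul(Mul(3, Rational(2, 3)), -2) = Mul(2, -2) = -4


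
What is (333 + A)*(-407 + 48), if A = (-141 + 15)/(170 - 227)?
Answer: -2286471/19 ≈ -1.2034e+5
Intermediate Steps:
A = 42/19 (A = -126/(-57) = -126*(-1/57) = 42/19 ≈ 2.2105)
(333 + A)*(-407 + 48) = (333 + 42/19)*(-407 + 48) = (6369/19)*(-359) = -2286471/19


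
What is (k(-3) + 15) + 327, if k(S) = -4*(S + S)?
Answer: 366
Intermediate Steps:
k(S) = -8*S
(k(-3) + 15) + 327 = (-8*(-3) + 15) + 327 = (24 + 15) + 327 = 39 + 327 = 366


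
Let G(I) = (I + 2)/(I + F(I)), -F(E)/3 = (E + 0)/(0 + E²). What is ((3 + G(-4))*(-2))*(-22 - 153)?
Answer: 16450/13 ≈ 1265.4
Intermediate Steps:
F(E) = -3/E (F(E) = -3*(E + 0)/(0 + E²) = -3*E/(E²) = -3*E/E² = -3/E)
G(I) = (2 + I)/(I - 3/I) (G(I) = (I + 2)/(I - 3/I) = (2 + I)/(I - 3/I))
((3 + G(-4))*(-2))*(-22 - 153) = ((3 - 4*(2 - 4)/(-3 + (-4)²))*(-2))*(-22 - 153) = ((3 - 4*(-2)/(-3 + 16))*(-2))*(-175) = ((3 - 4*(-2)/13)*(-2))*(-175) = ((3 - 4*1/13*(-2))*(-2))*(-175) = ((3 + 8/13)*(-2))*(-175) = ((47/13)*(-2))*(-175) = -94/13*(-175) = 16450/13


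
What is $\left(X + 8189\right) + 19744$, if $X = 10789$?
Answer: $38722$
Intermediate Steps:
$\left(X + 8189\right) + 19744 = \left(10789 + 8189\right) + 19744 = 18978 + 19744 = 38722$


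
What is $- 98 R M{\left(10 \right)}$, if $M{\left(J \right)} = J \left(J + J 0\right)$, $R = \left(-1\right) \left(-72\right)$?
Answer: $-705600$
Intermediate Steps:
$R = 72$
$M{\left(J \right)} = J^{2}$ ($M{\left(J \right)} = J \left(J + 0\right) = J J = J^{2}$)
$- 98 R M{\left(10 \right)} = \left(-98\right) 72 \cdot 10^{2} = \left(-7056\right) 100 = -705600$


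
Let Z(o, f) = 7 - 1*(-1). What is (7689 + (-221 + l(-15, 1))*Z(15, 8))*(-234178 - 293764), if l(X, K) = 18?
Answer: -3201968230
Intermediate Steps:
Z(o, f) = 8 (Z(o, f) = 7 + 1 = 8)
(7689 + (-221 + l(-15, 1))*Z(15, 8))*(-234178 - 293764) = (7689 + (-221 + 18)*8)*(-234178 - 293764) = (7689 - 203*8)*(-527942) = (7689 - 1624)*(-527942) = 6065*(-527942) = -3201968230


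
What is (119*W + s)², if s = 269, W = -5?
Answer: 106276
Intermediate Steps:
(119*W + s)² = (119*(-5) + 269)² = (-595 + 269)² = (-326)² = 106276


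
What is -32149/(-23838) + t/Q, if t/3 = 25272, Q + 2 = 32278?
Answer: 711235733/192348822 ≈ 3.6976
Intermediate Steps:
Q = 32276 (Q = -2 + 32278 = 32276)
t = 75816 (t = 3*25272 = 75816)
-32149/(-23838) + t/Q = -32149/(-23838) + 75816/32276 = -32149*(-1/23838) + 75816*(1/32276) = 32149/23838 + 18954/8069 = 711235733/192348822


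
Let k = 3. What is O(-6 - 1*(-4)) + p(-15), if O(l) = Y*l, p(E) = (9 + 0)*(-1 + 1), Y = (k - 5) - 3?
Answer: 10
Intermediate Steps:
Y = -5 (Y = (3 - 5) - 3 = -2 - 3 = -5)
p(E) = 0 (p(E) = 9*0 = 0)
O(l) = -5*l
O(-6 - 1*(-4)) + p(-15) = -5*(-6 - 1*(-4)) + 0 = -5*(-6 + 4) + 0 = -5*(-2) + 0 = 10 + 0 = 10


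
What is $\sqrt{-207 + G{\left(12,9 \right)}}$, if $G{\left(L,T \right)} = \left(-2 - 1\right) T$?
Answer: $3 i \sqrt{26} \approx 15.297 i$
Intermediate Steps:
$G{\left(L,T \right)} = - 3 T$
$\sqrt{-207 + G{\left(12,9 \right)}} = \sqrt{-207 - 27} = \sqrt{-234} = 3 i \sqrt{26}$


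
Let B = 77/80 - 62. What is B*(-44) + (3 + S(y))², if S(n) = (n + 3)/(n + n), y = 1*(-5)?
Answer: 269589/100 ≈ 2695.9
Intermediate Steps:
y = -5
S(n) = (3 + n)/(2*n) (S(n) = (3 + n)/((2*n)) = (3 + n)*(1/(2*n)) = (3 + n)/(2*n))
B = -4883/80 (B = 77*(1/80) - 62 = 77/80 - 62 = -4883/80 ≈ -61.037)
B*(-44) + (3 + S(y))² = -4883/80*(-44) + (3 + (½)*(3 - 5)/(-5))² = 53713/20 + (3 + (½)*(-⅕)*(-2))² = 53713/20 + (3 + ⅕)² = 53713/20 + (16/5)² = 53713/20 + 256/25 = 269589/100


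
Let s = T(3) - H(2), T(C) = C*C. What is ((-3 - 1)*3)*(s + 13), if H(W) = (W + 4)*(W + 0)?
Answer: -120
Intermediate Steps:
H(W) = W*(4 + W) (H(W) = (4 + W)*W = W*(4 + W))
T(C) = C**2
s = -3 (s = 3**2 - 2*(4 + 2) = 9 - 2*6 = 9 - 1*12 = 9 - 12 = -3)
((-3 - 1)*3)*(s + 13) = ((-3 - 1)*3)*(-3 + 13) = -4*3*10 = -12*10 = -120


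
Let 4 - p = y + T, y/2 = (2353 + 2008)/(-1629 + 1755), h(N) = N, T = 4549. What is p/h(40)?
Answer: -5191/45 ≈ -115.36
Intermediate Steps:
y = 623/9 (y = 2*((2353 + 2008)/(-1629 + 1755)) = 2*(4361/126) = 2*(4361*(1/126)) = 2*(623/18) = 623/9 ≈ 69.222)
p = -41528/9 (p = 4 - (623/9 + 4549) = 4 - 1*41564/9 = 4 - 41564/9 = -41528/9 ≈ -4614.2)
p/h(40) = -41528/9/40 = -41528/9*1/40 = -5191/45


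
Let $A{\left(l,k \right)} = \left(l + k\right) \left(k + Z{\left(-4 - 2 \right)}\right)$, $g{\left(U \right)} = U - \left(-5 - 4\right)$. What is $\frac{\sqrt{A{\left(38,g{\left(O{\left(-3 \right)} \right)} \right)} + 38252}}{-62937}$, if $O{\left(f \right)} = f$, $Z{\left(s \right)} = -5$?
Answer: $- \frac{2 \sqrt{9574}}{62937} \approx -0.0031094$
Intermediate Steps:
$g{\left(U \right)} = 9 + U$ ($g{\left(U \right)} = U - \left(-5 - 4\right) = U - -9 = U + 9 = 9 + U$)
$A{\left(l,k \right)} = \left(-5 + k\right) \left(k + l\right)$ ($A{\left(l,k \right)} = \left(l + k\right) \left(k - 5\right) = \left(k + l\right) \left(-5 + k\right) = \left(-5 + k\right) \left(k + l\right)$)
$\frac{\sqrt{A{\left(38,g{\left(O{\left(-3 \right)} \right)} \right)} + 38252}}{-62937} = \frac{\sqrt{\left(\left(9 - 3\right)^{2} - 5 \left(9 - 3\right) - 190 + \left(9 - 3\right) 38\right) + 38252}}{-62937} = \sqrt{\left(6^{2} - 30 - 190 + 6 \cdot 38\right) + 38252} \left(- \frac{1}{62937}\right) = \sqrt{\left(36 - 30 - 190 + 228\right) + 38252} \left(- \frac{1}{62937}\right) = \sqrt{44 + 38252} \left(- \frac{1}{62937}\right) = \sqrt{38296} \left(- \frac{1}{62937}\right) = 2 \sqrt{9574} \left(- \frac{1}{62937}\right) = - \frac{2 \sqrt{9574}}{62937}$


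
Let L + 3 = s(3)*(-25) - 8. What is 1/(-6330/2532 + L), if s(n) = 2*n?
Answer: -2/327 ≈ -0.0061162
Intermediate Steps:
L = -161 (L = -3 + ((2*3)*(-25) - 8) = -3 + (6*(-25) - 8) = -3 + (-150 - 8) = -3 - 158 = -161)
1/(-6330/2532 + L) = 1/(-6330/2532 - 161) = 1/(-6330*1/2532 - 161) = 1/(-5/2 - 161) = 1/(-327/2) = -2/327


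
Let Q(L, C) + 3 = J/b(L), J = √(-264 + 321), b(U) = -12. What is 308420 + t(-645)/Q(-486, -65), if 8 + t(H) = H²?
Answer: 9638716/59 + 237724*√57/59 ≈ 1.9379e+5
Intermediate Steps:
J = √57 ≈ 7.5498
t(H) = -8 + H²
Q(L, C) = -3 - √57/12 (Q(L, C) = -3 + √57/(-12) = -3 + √57*(-1/12) = -3 - √57/12)
308420 + t(-645)/Q(-486, -65) = 308420 + (-8 + (-645)²)/(-3 - √57/12) = 308420 + (-8 + 416025)/(-3 - √57/12) = 308420 + 416017/(-3 - √57/12)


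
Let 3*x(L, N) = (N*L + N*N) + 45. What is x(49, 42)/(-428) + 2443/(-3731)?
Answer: -836409/228124 ≈ -3.6665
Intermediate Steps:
x(L, N) = 15 + N²/3 + L*N/3 (x(L, N) = ((N*L + N*N) + 45)/3 = ((L*N + N²) + 45)/3 = ((N² + L*N) + 45)/3 = (45 + N² + L*N)/3 = 15 + N²/3 + L*N/3)
x(49, 42)/(-428) + 2443/(-3731) = (15 + (⅓)*42² + (⅓)*49*42)/(-428) + 2443/(-3731) = (15 + (⅓)*1764 + 686)*(-1/428) + 2443*(-1/3731) = (15 + 588 + 686)*(-1/428) - 349/533 = 1289*(-1/428) - 349/533 = -1289/428 - 349/533 = -836409/228124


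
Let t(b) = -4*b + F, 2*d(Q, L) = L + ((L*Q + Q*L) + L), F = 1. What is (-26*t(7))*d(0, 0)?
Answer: 0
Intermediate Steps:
d(Q, L) = L + L*Q (d(Q, L) = (L + ((L*Q + Q*L) + L))/2 = (L + ((L*Q + L*Q) + L))/2 = (L + (2*L*Q + L))/2 = (L + (L + 2*L*Q))/2 = (2*L + 2*L*Q)/2 = L + L*Q)
t(b) = 1 - 4*b (t(b) = -4*b + 1 = 1 - 4*b)
(-26*t(7))*d(0, 0) = (-26*(1 - 4*7))*(0*(1 + 0)) = (-26*(1 - 28))*(0*1) = -26*(-27)*0 = 702*0 = 0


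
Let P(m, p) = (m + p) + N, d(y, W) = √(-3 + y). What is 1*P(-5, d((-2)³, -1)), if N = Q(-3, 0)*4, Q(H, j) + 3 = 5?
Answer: 3 + I*√11 ≈ 3.0 + 3.3166*I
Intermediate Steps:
Q(H, j) = 2 (Q(H, j) = -3 + 5 = 2)
N = 8 (N = 2*4 = 8)
P(m, p) = 8 + m + p (P(m, p) = (m + p) + 8 = 8 + m + p)
1*P(-5, d((-2)³, -1)) = 1*(8 - 5 + √(-3 + (-2)³)) = 1*(8 - 5 + √(-3 - 8)) = 1*(8 - 5 + √(-11)) = 1*(8 - 5 + I*√11) = 1*(3 + I*√11) = 3 + I*√11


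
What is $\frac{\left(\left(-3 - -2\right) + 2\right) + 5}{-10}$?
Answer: $- \frac{3}{5} \approx -0.6$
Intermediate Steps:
$\frac{\left(\left(-3 - -2\right) + 2\right) + 5}{-10} = \left(\left(\left(-3 + 2\right) + 2\right) + 5\right) \left(- \frac{1}{10}\right) = \left(\left(-1 + 2\right) + 5\right) \left(- \frac{1}{10}\right) = \left(1 + 5\right) \left(- \frac{1}{10}\right) = 6 \left(- \frac{1}{10}\right) = - \frac{3}{5}$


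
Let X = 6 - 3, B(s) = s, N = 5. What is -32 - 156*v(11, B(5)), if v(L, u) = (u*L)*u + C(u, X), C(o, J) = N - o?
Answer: -42932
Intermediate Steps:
X = 3
C(o, J) = 5 - o
v(L, u) = 5 - u + L*u² (v(L, u) = (u*L)*u + (5 - u) = (L*u)*u + (5 - u) = L*u² + (5 - u) = 5 - u + L*u²)
-32 - 156*v(11, B(5)) = -32 - 156*(5 - 1*5 + 11*5²) = -32 - 156*(5 - 5 + 11*25) = -32 - 156*(5 - 5 + 275) = -32 - 156*275 = -32 - 42900 = -42932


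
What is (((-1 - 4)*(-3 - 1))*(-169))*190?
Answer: -642200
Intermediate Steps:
(((-1 - 4)*(-3 - 1))*(-169))*190 = (-5*(-4)*(-169))*190 = (20*(-169))*190 = -3380*190 = -642200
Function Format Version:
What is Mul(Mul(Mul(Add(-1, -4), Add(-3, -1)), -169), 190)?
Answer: -642200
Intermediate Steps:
Mul(Mul(Mul(Add(-1, -4), Add(-3, -1)), -169), 190) = Mul(Mul(Mul(-5, -4), -169), 190) = Mul(Mul(20, -169), 190) = Mul(-3380, 190) = -642200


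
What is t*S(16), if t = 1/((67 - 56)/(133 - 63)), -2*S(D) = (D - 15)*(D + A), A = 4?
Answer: -700/11 ≈ -63.636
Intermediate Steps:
S(D) = -(-15 + D)*(4 + D)/2 (S(D) = -(D - 15)*(D + 4)/2 = -(-15 + D)*(4 + D)/2)
t = 70/11 (t = 1/(11/70) = 70/11 ≈ 6.3636)
t*S(16) = 70*(30 - ½*16² + (11/2)*16)/11 = 70*(30 - ½*256 + 88)/11 = 70*(30 - 128 + 88)/11 = (70/11)*(-10) = -700/11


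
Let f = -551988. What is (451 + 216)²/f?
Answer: -444889/551988 ≈ -0.80598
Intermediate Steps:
(451 + 216)²/f = (451 + 216)²/(-551988) = 667²*(-1/551988) = 444889*(-1/551988) = -444889/551988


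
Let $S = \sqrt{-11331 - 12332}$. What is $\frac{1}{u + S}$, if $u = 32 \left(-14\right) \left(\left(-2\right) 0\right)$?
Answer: $- \frac{i \sqrt{23663}}{23663} \approx - 0.0065008 i$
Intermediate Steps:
$S = i \sqrt{23663}$ ($S = \sqrt{-23663} = i \sqrt{23663} \approx 153.83 i$)
$u = 0$ ($u = \left(-448\right) 0 = 0$)
$\frac{1}{u + S} = \frac{1}{0 + i \sqrt{23663}} = \frac{1}{i \sqrt{23663}} = - \frac{i \sqrt{23663}}{23663}$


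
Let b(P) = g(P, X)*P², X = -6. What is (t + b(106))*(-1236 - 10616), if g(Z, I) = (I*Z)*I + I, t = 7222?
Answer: -507459759464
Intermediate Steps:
g(Z, I) = I + Z*I² (g(Z, I) = Z*I² + I = I + Z*I²)
b(P) = P²*(-6 + 36*P) (b(P) = (-6*(1 - 6*P))*P² = (-6 + 36*P)*P² = P²*(-6 + 36*P))
(t + b(106))*(-1236 - 10616) = (7222 + 106²*(-6 + 36*106))*(-1236 - 10616) = (7222 + 11236*(-6 + 3816))*(-11852) = (7222 + 11236*3810)*(-11852) = (7222 + 42809160)*(-11852) = 42816382*(-11852) = -507459759464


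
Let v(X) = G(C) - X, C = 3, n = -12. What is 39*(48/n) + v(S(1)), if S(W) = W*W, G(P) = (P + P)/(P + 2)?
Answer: -779/5 ≈ -155.80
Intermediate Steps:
G(P) = 2*P/(2 + P) (G(P) = (2*P)/(2 + P) = 2*P/(2 + P))
S(W) = W**2
v(X) = 6/5 - X (v(X) = 2*3/(2 + 3) - X = 2*3/5 - X = 2*3*(1/5) - X = 6/5 - X)
39*(48/n) + v(S(1)) = 39*(48/(-12)) + (6/5 - 1*1**2) = 39*(48*(-1/12)) + (6/5 - 1*1) = 39*(-4) + (6/5 - 1) = -156 + 1/5 = -779/5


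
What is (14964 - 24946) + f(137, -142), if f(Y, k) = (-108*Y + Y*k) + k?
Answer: -44374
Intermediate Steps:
f(Y, k) = k - 108*Y + Y*k
(14964 - 24946) + f(137, -142) = (14964 - 24946) + (-142 - 108*137 + 137*(-142)) = -9982 + (-142 - 14796 - 19454) = -9982 - 34392 = -44374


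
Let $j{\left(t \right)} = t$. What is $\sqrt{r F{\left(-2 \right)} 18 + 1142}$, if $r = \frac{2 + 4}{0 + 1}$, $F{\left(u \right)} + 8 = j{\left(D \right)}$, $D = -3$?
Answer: $i \sqrt{46} \approx 6.7823 i$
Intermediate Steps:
$F{\left(u \right)} = -11$ ($F{\left(u \right)} = -8 - 3 = -11$)
$r = 6$ ($r = \frac{6}{1} = 6 \cdot 1 = 6$)
$\sqrt{r F{\left(-2 \right)} 18 + 1142} = \sqrt{6 \left(-11\right) 18 + 1142} = \sqrt{\left(-66\right) 18 + 1142} = \sqrt{-1188 + 1142} = \sqrt{-46} = i \sqrt{46}$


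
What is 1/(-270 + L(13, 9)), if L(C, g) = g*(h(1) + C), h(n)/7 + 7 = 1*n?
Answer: -1/531 ≈ -0.0018832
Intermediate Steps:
h(n) = -49 + 7*n (h(n) = -49 + 7*(1*n) = -49 + 7*n)
L(C, g) = g*(-42 + C) (L(C, g) = g*((-49 + 7*1) + C) = g*((-49 + 7) + C) = g*(-42 + C))
1/(-270 + L(13, 9)) = 1/(-270 + 9*(-42 + 13)) = 1/(-270 + 9*(-29)) = 1/(-270 - 261) = 1/(-531) = -1/531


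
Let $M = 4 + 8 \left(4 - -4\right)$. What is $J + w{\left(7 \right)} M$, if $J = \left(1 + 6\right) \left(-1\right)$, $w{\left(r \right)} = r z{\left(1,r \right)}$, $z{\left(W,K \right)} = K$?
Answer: $3325$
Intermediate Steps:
$M = 68$ ($M = 4 + 8 \left(4 + 4\right) = 4 + 8 \cdot 8 = 4 + 64 = 68$)
$w{\left(r \right)} = r^{2}$ ($w{\left(r \right)} = r r = r^{2}$)
$J = -7$ ($J = 7 \left(-1\right) = -7$)
$J + w{\left(7 \right)} M = -7 + 7^{2} \cdot 68 = -7 + 49 \cdot 68 = -7 + 3332 = 3325$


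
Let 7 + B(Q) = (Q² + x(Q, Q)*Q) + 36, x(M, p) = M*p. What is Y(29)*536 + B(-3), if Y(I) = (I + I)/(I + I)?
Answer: 547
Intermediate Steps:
Y(I) = 1 (Y(I) = (2*I)/((2*I)) = (2*I)*(1/(2*I)) = 1)
B(Q) = 29 + Q² + Q³ (B(Q) = -7 + ((Q² + (Q*Q)*Q) + 36) = -7 + ((Q² + Q²*Q) + 36) = -7 + ((Q² + Q³) + 36) = -7 + (36 + Q² + Q³) = 29 + Q² + Q³)
Y(29)*536 + B(-3) = 1*536 + (29 + (-3)² + (-3)³) = 536 + (29 + 9 - 27) = 536 + 11 = 547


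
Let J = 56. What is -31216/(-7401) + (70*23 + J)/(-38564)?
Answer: 595741879/142706082 ≈ 4.1746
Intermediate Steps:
-31216/(-7401) + (70*23 + J)/(-38564) = -31216/(-7401) + (70*23 + 56)/(-38564) = -31216*(-1/7401) + (1610 + 56)*(-1/38564) = 31216/7401 + 1666*(-1/38564) = 31216/7401 - 833/19282 = 595741879/142706082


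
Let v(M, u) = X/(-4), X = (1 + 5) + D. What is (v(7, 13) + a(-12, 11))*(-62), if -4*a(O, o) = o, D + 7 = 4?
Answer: 217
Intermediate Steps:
D = -3 (D = -7 + 4 = -3)
X = 3 (X = (1 + 5) - 3 = 6 - 3 = 3)
v(M, u) = -3/4 (v(M, u) = 3/(-4) = 3*(-1/4) = -3/4)
a(O, o) = -o/4
(v(7, 13) + a(-12, 11))*(-62) = (-3/4 - 1/4*11)*(-62) = (-3/4 - 11/4)*(-62) = -7/2*(-62) = 217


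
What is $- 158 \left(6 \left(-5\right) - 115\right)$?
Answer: $22910$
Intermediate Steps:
$- 158 \left(6 \left(-5\right) - 115\right) = - 158 \left(-30 - 115\right) = \left(-158\right) \left(-145\right) = 22910$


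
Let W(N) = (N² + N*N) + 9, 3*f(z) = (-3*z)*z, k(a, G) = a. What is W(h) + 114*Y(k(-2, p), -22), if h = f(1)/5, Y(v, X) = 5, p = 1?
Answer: 14477/25 ≈ 579.08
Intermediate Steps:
f(z) = -z² (f(z) = ((-3*z)*z)/3 = (-3*z²)/3 = -z²)
h = -⅕ (h = -1*1²/5 = -1*1*(⅕) = -1*⅕ = -⅕ ≈ -0.20000)
W(N) = 9 + 2*N² (W(N) = (N² + N²) + 9 = 2*N² + 9 = 9 + 2*N²)
W(h) + 114*Y(k(-2, p), -22) = (9 + 2*(-⅕)²) + 114*5 = (9 + 2*(1/25)) + 570 = (9 + 2/25) + 570 = 227/25 + 570 = 14477/25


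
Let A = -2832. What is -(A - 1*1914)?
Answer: 4746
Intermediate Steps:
-(A - 1*1914) = -(-2832 - 1*1914) = -(-2832 - 1914) = -1*(-4746) = 4746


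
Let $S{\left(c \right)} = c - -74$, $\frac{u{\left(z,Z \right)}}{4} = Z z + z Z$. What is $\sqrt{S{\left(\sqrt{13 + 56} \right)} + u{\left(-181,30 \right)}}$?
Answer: $\sqrt{-43366 + \sqrt{69}} \approx 208.23 i$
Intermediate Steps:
$u{\left(z,Z \right)} = 8 Z z$ ($u{\left(z,Z \right)} = 4 \left(Z z + z Z\right) = 4 \left(Z z + Z z\right) = 4 \cdot 2 Z z = 8 Z z$)
$S{\left(c \right)} = 74 + c$ ($S{\left(c \right)} = c + 74 = 74 + c$)
$\sqrt{S{\left(\sqrt{13 + 56} \right)} + u{\left(-181,30 \right)}} = \sqrt{\left(74 + \sqrt{13 + 56}\right) + 8 \cdot 30 \left(-181\right)} = \sqrt{\left(74 + \sqrt{69}\right) - 43440} = \sqrt{-43366 + \sqrt{69}}$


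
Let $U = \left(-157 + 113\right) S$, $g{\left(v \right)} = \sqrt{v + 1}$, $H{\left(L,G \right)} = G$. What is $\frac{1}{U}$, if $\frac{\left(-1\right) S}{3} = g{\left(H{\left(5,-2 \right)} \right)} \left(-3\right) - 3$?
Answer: $- \frac{1}{792} + \frac{i}{792} \approx -0.0012626 + 0.0012626 i$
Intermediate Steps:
$g{\left(v \right)} = \sqrt{1 + v}$
$S = 9 + 9 i$ ($S = - 3 \left(\sqrt{1 - 2} \left(-3\right) - 3\right) = - 3 \left(\sqrt{-1} \left(-3\right) - 3\right) = - 3 \left(i \left(-3\right) - 3\right) = - 3 \left(- 3 i - 3\right) = - 3 \left(-3 - 3 i\right) = 9 + 9 i \approx 9.0 + 9.0 i$)
$U = -396 - 396 i$ ($U = \left(-157 + 113\right) \left(9 + 9 i\right) = - 44 \left(9 + 9 i\right) = -396 - 396 i \approx -396.0 - 396.0 i$)
$\frac{1}{U} = \frac{1}{-396 - 396 i} = \frac{-396 + 396 i}{313632}$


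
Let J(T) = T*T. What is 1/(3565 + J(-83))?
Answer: 1/10454 ≈ 9.5657e-5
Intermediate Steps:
J(T) = T**2
1/(3565 + J(-83)) = 1/(3565 + (-83)**2) = 1/(3565 + 6889) = 1/10454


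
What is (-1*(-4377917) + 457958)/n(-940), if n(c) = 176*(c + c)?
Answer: -87925/6016 ≈ -14.615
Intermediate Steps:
n(c) = 352*c (n(c) = 176*(2*c) = 352*c)
(-1*(-4377917) + 457958)/n(-940) = (-1*(-4377917) + 457958)/((352*(-940))) = (4377917 + 457958)/(-330880) = 4835875*(-1/330880) = -87925/6016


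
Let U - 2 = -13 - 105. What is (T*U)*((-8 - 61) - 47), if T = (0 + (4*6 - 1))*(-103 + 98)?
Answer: -1547440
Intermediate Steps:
U = -116 (U = 2 + (-13 - 105) = 2 - 118 = -116)
T = -115 (T = (0 + (24 - 1))*(-5) = (0 + 23)*(-5) = 23*(-5) = -115)
(T*U)*((-8 - 61) - 47) = (-115*(-116))*((-8 - 61) - 47) = 13340*(-69 - 47) = 13340*(-116) = -1547440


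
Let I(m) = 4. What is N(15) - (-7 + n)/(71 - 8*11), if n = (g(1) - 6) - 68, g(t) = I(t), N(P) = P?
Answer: 178/17 ≈ 10.471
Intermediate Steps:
g(t) = 4
n = -70 (n = (4 - 6) - 68 = -2 - 68 = -70)
N(15) - (-7 + n)/(71 - 8*11) = 15 - (-7 - 70)/(71 - 8*11) = 15 - (-77)/(71 - 88) = 15 - (-77)/(-17) = 15 - (-77)*(-1)/17 = 15 - 1*77/17 = 15 - 77/17 = 178/17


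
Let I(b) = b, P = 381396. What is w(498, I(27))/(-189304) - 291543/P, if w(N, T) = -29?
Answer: -4598266299/6016649032 ≈ -0.76426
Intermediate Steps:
w(498, I(27))/(-189304) - 291543/P = -29/(-189304) - 291543/381396 = -29*(-1/189304) - 291543*1/381396 = 29/189304 - 97181/127132 = -4598266299/6016649032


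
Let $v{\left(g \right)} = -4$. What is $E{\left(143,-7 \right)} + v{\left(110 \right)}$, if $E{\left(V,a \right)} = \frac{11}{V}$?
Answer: $- \frac{51}{13} \approx -3.9231$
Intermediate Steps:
$E{\left(143,-7 \right)} + v{\left(110 \right)} = \frac{11}{143} - 4 = 11 \cdot \frac{1}{143} - 4 = \frac{1}{13} - 4 = - \frac{51}{13}$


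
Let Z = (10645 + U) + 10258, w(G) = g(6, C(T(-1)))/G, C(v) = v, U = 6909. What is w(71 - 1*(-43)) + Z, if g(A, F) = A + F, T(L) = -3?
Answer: 1056857/38 ≈ 27812.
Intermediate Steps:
w(G) = 3/G (w(G) = (6 - 3)/G = 3/G)
Z = 27812 (Z = (10645 + 6909) + 10258 = 17554 + 10258 = 27812)
w(71 - 1*(-43)) + Z = 3/(71 - 1*(-43)) + 27812 = 3/(71 + 43) + 27812 = 3/114 + 27812 = 3*(1/114) + 27812 = 1/38 + 27812 = 1056857/38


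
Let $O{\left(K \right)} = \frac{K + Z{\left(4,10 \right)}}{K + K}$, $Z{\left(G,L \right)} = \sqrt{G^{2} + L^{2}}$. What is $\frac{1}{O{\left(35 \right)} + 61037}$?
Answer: $\frac{299083750}{18255324390509} - \frac{140 \sqrt{29}}{18255324390509} \approx 1.6383 \cdot 10^{-5}$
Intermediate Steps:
$O{\left(K \right)} = \frac{K + 2 \sqrt{29}}{2 K}$ ($O{\left(K \right)} = \frac{K + \sqrt{4^{2} + 10^{2}}}{K + K} = \frac{K + \sqrt{16 + 100}}{2 K} = \left(K + \sqrt{116}\right) \frac{1}{2 K} = \left(K + 2 \sqrt{29}\right) \frac{1}{2 K} = \frac{K + 2 \sqrt{29}}{2 K}$)
$\frac{1}{O{\left(35 \right)} + 61037} = \frac{1}{\frac{\sqrt{29} + \frac{1}{2} \cdot 35}{35} + 61037} = \frac{1}{\frac{\sqrt{29} + \frac{35}{2}}{35} + 61037} = \frac{1}{\frac{\frac{35}{2} + \sqrt{29}}{35} + 61037} = \frac{1}{\left(\frac{1}{2} + \frac{\sqrt{29}}{35}\right) + 61037} = \frac{1}{\frac{122075}{2} + \frac{\sqrt{29}}{35}}$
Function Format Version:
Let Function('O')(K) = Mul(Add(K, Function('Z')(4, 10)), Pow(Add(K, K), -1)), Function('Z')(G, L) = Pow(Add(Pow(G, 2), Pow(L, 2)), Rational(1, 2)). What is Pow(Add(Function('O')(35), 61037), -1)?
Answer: Add(Rational(299083750, 18255324390509), Mul(Rational(-140, 18255324390509), Pow(29, Rational(1, 2)))) ≈ 1.6383e-5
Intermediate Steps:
Function('O')(K) = Mul(Rational(1, 2), Pow(K, -1), Add(K, Mul(2, Pow(29, Rational(1, 2))))) (Function('O')(K) = Mul(Add(K, Pow(Add(Pow(4, 2), Pow(10, 2)), Rational(1, 2))), Pow(Add(K, K), -1)) = Mul(Add(K, Pow(Add(16, 100), Rational(1, 2))), Pow(Mul(2, K), -1)) = Mul(Add(K, Pow(116, Rational(1, 2))), Mul(Rational(1, 2), Pow(K, -1))) = Mul(Add(K, Mul(2, Pow(29, Rational(1, 2)))), Mul(Rational(1, 2), Pow(K, -1))) = Mul(Rational(1, 2), Pow(K, -1), Add(K, Mul(2, Pow(29, Rational(1, 2))))))
Pow(Add(Function('O')(35), 61037), -1) = Pow(Add(Mul(Pow(35, -1), Add(Pow(29, Rational(1, 2)), Mul(Rational(1, 2), 35))), 61037), -1) = Pow(Add(Mul(Rational(1, 35), Add(Pow(29, Rational(1, 2)), Rational(35, 2))), 61037), -1) = Pow(Add(Mul(Rational(1, 35), Add(Rational(35, 2), Pow(29, Rational(1, 2)))), 61037), -1) = Pow(Add(Add(Rational(1, 2), Mul(Rational(1, 35), Pow(29, Rational(1, 2)))), 61037), -1) = Pow(Add(Rational(122075, 2), Mul(Rational(1, 35), Pow(29, Rational(1, 2)))), -1)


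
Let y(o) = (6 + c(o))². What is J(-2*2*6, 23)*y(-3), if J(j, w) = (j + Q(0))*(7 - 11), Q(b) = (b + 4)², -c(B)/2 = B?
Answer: 4608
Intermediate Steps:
c(B) = -2*B
Q(b) = (4 + b)²
J(j, w) = -64 - 4*j (J(j, w) = (j + (4 + 0)²)*(7 - 11) = (j + 4²)*(-4) = (j + 16)*(-4) = (16 + j)*(-4) = -64 - 4*j)
y(o) = (6 - 2*o)²
J(-2*2*6, 23)*y(-3) = (-64 - 4*(-2*2)*6)*(4*(-3 - 3)²) = (-64 - (-16)*6)*(4*(-6)²) = (-64 - 4*(-24))*(4*36) = (-64 + 96)*144 = 32*144 = 4608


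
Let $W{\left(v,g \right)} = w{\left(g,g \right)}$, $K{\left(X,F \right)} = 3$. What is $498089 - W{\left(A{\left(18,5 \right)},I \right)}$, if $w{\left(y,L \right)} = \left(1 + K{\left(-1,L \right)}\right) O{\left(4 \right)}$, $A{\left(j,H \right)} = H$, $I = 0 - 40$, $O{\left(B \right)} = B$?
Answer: $498073$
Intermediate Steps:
$I = -40$ ($I = 0 - 40 = -40$)
$w{\left(y,L \right)} = 16$ ($w{\left(y,L \right)} = \left(1 + 3\right) 4 = 4 \cdot 4 = 16$)
$W{\left(v,g \right)} = 16$
$498089 - W{\left(A{\left(18,5 \right)},I \right)} = 498089 - 16 = 498073$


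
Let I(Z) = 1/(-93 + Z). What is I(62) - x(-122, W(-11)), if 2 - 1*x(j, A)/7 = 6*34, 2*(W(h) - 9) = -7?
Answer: 43833/31 ≈ 1414.0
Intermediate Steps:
W(h) = 11/2 (W(h) = 9 + (1/2)*(-7) = 9 - 7/2 = 11/2)
x(j, A) = -1414 (x(j, A) = 14 - 42*34 = 14 - 7*204 = 14 - 1428 = -1414)
I(62) - x(-122, W(-11)) = 1/(-93 + 62) - 1*(-1414) = 1/(-31) + 1414 = -1/31 + 1414 = 43833/31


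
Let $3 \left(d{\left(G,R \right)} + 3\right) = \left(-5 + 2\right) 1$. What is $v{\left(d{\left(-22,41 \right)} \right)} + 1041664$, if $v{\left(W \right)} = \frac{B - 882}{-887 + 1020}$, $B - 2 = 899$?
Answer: $\frac{7291649}{7} \approx 1.0417 \cdot 10^{6}$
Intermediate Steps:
$B = 901$ ($B = 2 + 899 = 901$)
$d{\left(G,R \right)} = -4$ ($d{\left(G,R \right)} = -3 + \frac{\left(-5 + 2\right) 1}{3} = -3 + \frac{\left(-3\right) 1}{3} = -3 + \frac{1}{3} \left(-3\right) = -3 - 1 = -4$)
$v{\left(W \right)} = \frac{1}{7}$ ($v{\left(W \right)} = \frac{901 - 882}{-887 + 1020} = \frac{19}{133} = 19 \cdot \frac{1}{133} = \frac{1}{7}$)
$v{\left(d{\left(-22,41 \right)} \right)} + 1041664 = \frac{1}{7} + 1041664 = \frac{7291649}{7}$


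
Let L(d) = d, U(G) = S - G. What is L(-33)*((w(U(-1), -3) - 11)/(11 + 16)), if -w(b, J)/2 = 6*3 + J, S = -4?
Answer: 451/9 ≈ 50.111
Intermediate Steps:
U(G) = -4 - G
w(b, J) = -36 - 2*J (w(b, J) = -2*(6*3 + J) = -2*(18 + J) = -36 - 2*J)
L(-33)*((w(U(-1), -3) - 11)/(11 + 16)) = -33*((-36 - 2*(-3)) - 11)/(11 + 16) = -33*((-36 + 6) - 11)/27 = -33*(-30 - 11)/27 = -(-1353)/27 = -33*(-41/27) = 451/9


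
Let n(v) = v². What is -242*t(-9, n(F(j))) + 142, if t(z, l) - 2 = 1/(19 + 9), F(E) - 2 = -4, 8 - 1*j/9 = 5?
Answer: -4909/14 ≈ -350.64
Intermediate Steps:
j = 27 (j = 72 - 9*5 = 72 - 45 = 27)
F(E) = -2 (F(E) = 2 - 4 = -2)
t(z, l) = 57/28 (t(z, l) = 2 + 1/(19 + 9) = 2 + 1/28 = 57/28)
-242*t(-9, n(F(j))) + 142 = -242*57/28 + 142 = -6897/14 + 142 = -4909/14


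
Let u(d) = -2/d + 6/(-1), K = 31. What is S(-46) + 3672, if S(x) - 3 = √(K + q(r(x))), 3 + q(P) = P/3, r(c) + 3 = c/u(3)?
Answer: 3675 + √2930/10 ≈ 3680.4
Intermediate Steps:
u(d) = -6 - 2/d (u(d) = -2/d + 6*(-1) = -2/d - 6 = -6 - 2/d)
r(c) = -3 - 3*c/20 (r(c) = -3 + c/(-6 - 2/3) = -3 + c/(-6 - 2*⅓) = -3 + c/(-6 - ⅔) = -3 + c/(-20/3) = -3 + c*(-3/20) = -3 - 3*c/20)
q(P) = -3 + P/3
S(x) = 3 + √(27 - x/20) (S(x) = 3 + √(31 + (-3 + (-3 - 3*x/20)/3)) = 3 + √(31 + (-3 + (-1 - x/20))) = 3 + √(31 + (-4 - x/20)) = 3 + √(27 - x/20))
S(-46) + 3672 = (3 + √(2700 - 5*(-46))/10) + 3672 = (3 + √(2700 + 230)/10) + 3672 = (3 + √2930/10) + 3672 = 3675 + √2930/10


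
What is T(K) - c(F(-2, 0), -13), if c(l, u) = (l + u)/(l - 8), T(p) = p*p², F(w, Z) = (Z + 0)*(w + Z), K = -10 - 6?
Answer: -32781/8 ≈ -4097.6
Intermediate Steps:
K = -16
F(w, Z) = Z*(Z + w)
T(p) = p³
c(l, u) = (l + u)/(-8 + l)
T(K) - c(F(-2, 0), -13) = (-16)³ - (0*(0 - 2) - 13)/(-8 + 0*(0 - 2)) = -4096 - (0*(-2) - 13)/(-8 + 0*(-2)) = -4096 - (0 - 13)/(-8 + 0) = -4096 - (-13)/(-8) = -4096 - (-1)*(-13)/8 = -4096 - 1*13/8 = -4096 - 13/8 = -32781/8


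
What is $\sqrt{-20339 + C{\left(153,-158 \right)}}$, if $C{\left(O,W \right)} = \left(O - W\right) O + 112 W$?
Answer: $2 \sqrt{2387} \approx 97.714$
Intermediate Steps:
$C{\left(O,W \right)} = 112 W + O \left(O - W\right)$ ($C{\left(O,W \right)} = O \left(O - W\right) + 112 W = 112 W + O \left(O - W\right)$)
$\sqrt{-20339 + C{\left(153,-158 \right)}} = \sqrt{-20339 + \left(153^{2} + 112 \left(-158\right) - 153 \left(-158\right)\right)} = \sqrt{-20339 + \left(23409 - 17696 + 24174\right)} = \sqrt{-20339 + 29887} = \sqrt{9548} = 2 \sqrt{2387}$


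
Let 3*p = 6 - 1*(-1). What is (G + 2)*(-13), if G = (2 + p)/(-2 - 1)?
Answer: -65/9 ≈ -7.2222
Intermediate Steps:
p = 7/3 (p = (6 - 1*(-1))/3 = (6 + 1)/3 = (1/3)*7 = 7/3 ≈ 2.3333)
G = -13/9 (G = (2 + 7/3)/(-2 - 1) = (13/3)/(-3) = (13/3)*(-1/3) = -13/9 ≈ -1.4444)
(G + 2)*(-13) = (-13/9 + 2)*(-13) = (5/9)*(-13) = -65/9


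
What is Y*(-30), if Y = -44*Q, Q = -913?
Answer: -1205160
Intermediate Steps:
Y = 40172 (Y = -44*(-913) = 40172)
Y*(-30) = 40172*(-30) = -1205160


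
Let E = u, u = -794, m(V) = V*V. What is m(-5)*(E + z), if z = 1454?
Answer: 16500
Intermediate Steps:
m(V) = V**2
E = -794
m(-5)*(E + z) = (-5)**2*(-794 + 1454) = 25*660 = 16500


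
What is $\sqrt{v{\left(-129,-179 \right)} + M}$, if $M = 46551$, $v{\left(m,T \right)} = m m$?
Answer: $2 \sqrt{15798} \approx 251.38$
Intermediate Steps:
$v{\left(m,T \right)} = m^{2}$
$\sqrt{v{\left(-129,-179 \right)} + M} = \sqrt{\left(-129\right)^{2} + 46551} = \sqrt{16641 + 46551} = \sqrt{63192} = 2 \sqrt{15798}$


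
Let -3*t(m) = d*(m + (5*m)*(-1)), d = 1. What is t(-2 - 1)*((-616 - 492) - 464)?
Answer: 6288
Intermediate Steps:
t(m) = 4*m/3 (t(m) = -(m + (5*m)*(-1))/3 = -(m - 5*m)/3 = -(-4*m)/3 = -(-4)*m/3 = 4*m/3)
t(-2 - 1)*((-616 - 492) - 464) = (4*(-2 - 1)/3)*((-616 - 492) - 464) = ((4/3)*(-3))*(-1108 - 464) = -4*(-1572) = 6288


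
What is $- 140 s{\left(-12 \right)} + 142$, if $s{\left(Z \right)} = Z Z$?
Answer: $-20018$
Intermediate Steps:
$s{\left(Z \right)} = Z^{2}$
$- 140 s{\left(-12 \right)} + 142 = - 140 \left(-12\right)^{2} + 142 = \left(-140\right) 144 + 142 = -20160 + 142 = -20018$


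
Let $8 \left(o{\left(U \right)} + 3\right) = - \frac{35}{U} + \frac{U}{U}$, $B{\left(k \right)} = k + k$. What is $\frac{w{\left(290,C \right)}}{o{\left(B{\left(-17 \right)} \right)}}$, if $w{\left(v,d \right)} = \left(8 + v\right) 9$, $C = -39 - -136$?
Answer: $- \frac{81056}{83} \approx -976.58$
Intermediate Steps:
$C = 97$ ($C = -39 + 136 = 97$)
$w{\left(v,d \right)} = 72 + 9 v$
$B{\left(k \right)} = 2 k$
$o{\left(U \right)} = - \frac{23}{8} - \frac{35}{8 U}$ ($o{\left(U \right)} = -3 + \frac{- \frac{35}{U} + \frac{U}{U}}{8} = -3 + \frac{- \frac{35}{U} + 1}{8} = -3 + \frac{1 - \frac{35}{U}}{8} = -3 + \left(\frac{1}{8} - \frac{35}{8 U}\right) = - \frac{23}{8} - \frac{35}{8 U}$)
$\frac{w{\left(290,C \right)}}{o{\left(B{\left(-17 \right)} \right)}} = \frac{72 + 9 \cdot 290}{\frac{1}{8} \frac{1}{2 \left(-17\right)} \left(-35 - 23 \cdot 2 \left(-17\right)\right)} = \frac{72 + 2610}{\frac{1}{8} \frac{1}{-34} \left(-35 - -782\right)} = \frac{2682}{\frac{1}{8} \left(- \frac{1}{34}\right) \left(-35 + 782\right)} = \frac{2682}{\frac{1}{8} \left(- \frac{1}{34}\right) 747} = \frac{2682}{- \frac{747}{272}} = 2682 \left(- \frac{272}{747}\right) = - \frac{81056}{83}$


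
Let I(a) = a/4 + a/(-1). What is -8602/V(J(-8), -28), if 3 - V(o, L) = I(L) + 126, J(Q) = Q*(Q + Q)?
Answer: 4301/72 ≈ 59.736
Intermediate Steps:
J(Q) = 2*Q² (J(Q) = Q*(2*Q) = 2*Q²)
I(a) = -3*a/4 (I(a) = a*(¼) + a*(-1) = a/4 - a = -3*a/4)
V(o, L) = -123 + 3*L/4 (V(o, L) = 3 - (-3*L/4 + 126) = 3 - (126 - 3*L/4) = 3 + (-126 + 3*L/4) = -123 + 3*L/4)
-8602/V(J(-8), -28) = -8602/(-123 + (¾)*(-28)) = -8602/(-123 - 21) = -8602/(-144) = -8602*(-1/144) = 4301/72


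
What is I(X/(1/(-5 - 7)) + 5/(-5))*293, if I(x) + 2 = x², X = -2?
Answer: 154411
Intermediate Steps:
I(x) = -2 + x²
I(X/(1/(-5 - 7)) + 5/(-5))*293 = (-2 + (-2/(1/(-5 - 7)) + 5/(-5))²)*293 = (-2 + (-2/(1/(-12)) + 5*(-⅕))²)*293 = (-2 + (-2/(-1/12) - 1)²)*293 = (-2 + (-2*(-12) - 1)²)*293 = (-2 + (24 - 1)²)*293 = (-2 + 23²)*293 = (-2 + 529)*293 = 527*293 = 154411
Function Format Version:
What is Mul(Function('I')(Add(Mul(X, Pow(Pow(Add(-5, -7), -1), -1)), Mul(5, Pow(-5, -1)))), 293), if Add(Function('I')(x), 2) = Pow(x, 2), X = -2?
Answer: 154411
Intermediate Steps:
Function('I')(x) = Add(-2, Pow(x, 2))
Mul(Function('I')(Add(Mul(X, Pow(Pow(Add(-5, -7), -1), -1)), Mul(5, Pow(-5, -1)))), 293) = Mul(Add(-2, Pow(Add(Mul(-2, Pow(Pow(Add(-5, -7), -1), -1)), Mul(5, Pow(-5, -1))), 2)), 293) = Mul(Add(-2, Pow(Add(Mul(-2, Pow(Pow(-12, -1), -1)), Mul(5, Rational(-1, 5))), 2)), 293) = Mul(Add(-2, Pow(Add(Mul(-2, Pow(Rational(-1, 12), -1)), -1), 2)), 293) = Mul(Add(-2, Pow(Add(Mul(-2, -12), -1), 2)), 293) = Mul(Add(-2, Pow(Add(24, -1), 2)), 293) = Mul(Add(-2, Pow(23, 2)), 293) = Mul(Add(-2, 529), 293) = Mul(527, 293) = 154411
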